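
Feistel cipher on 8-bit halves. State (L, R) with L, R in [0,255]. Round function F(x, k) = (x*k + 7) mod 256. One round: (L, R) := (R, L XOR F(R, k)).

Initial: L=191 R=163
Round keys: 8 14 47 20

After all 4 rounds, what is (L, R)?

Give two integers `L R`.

Round 1 (k=8): L=163 R=160
Round 2 (k=14): L=160 R=100
Round 3 (k=47): L=100 R=195
Round 4 (k=20): L=195 R=39

Answer: 195 39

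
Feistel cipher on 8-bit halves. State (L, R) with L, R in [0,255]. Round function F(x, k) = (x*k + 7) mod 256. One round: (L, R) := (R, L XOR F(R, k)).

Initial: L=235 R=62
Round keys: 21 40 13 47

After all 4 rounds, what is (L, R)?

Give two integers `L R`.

Answer: 74 212

Derivation:
Round 1 (k=21): L=62 R=246
Round 2 (k=40): L=246 R=73
Round 3 (k=13): L=73 R=74
Round 4 (k=47): L=74 R=212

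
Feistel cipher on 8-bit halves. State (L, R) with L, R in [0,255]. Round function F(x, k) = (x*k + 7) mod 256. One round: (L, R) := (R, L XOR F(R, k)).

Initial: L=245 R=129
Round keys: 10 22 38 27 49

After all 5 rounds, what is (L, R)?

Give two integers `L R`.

Answer: 210 166

Derivation:
Round 1 (k=10): L=129 R=228
Round 2 (k=22): L=228 R=30
Round 3 (k=38): L=30 R=159
Round 4 (k=27): L=159 R=210
Round 5 (k=49): L=210 R=166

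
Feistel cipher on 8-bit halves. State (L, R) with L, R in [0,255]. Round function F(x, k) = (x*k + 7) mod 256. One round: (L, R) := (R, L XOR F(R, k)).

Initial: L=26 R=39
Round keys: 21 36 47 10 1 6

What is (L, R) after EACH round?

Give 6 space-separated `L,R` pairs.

Round 1 (k=21): L=39 R=32
Round 2 (k=36): L=32 R=160
Round 3 (k=47): L=160 R=71
Round 4 (k=10): L=71 R=109
Round 5 (k=1): L=109 R=51
Round 6 (k=6): L=51 R=84

Answer: 39,32 32,160 160,71 71,109 109,51 51,84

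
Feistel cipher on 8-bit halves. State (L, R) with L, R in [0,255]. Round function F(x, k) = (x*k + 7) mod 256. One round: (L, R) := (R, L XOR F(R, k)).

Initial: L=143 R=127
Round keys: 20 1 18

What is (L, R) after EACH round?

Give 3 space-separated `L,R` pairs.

Round 1 (k=20): L=127 R=124
Round 2 (k=1): L=124 R=252
Round 3 (k=18): L=252 R=195

Answer: 127,124 124,252 252,195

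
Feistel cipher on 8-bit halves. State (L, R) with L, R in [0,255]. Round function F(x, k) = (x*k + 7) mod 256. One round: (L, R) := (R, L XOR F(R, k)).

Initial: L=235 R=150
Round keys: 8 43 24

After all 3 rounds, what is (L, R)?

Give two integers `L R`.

Answer: 237 99

Derivation:
Round 1 (k=8): L=150 R=92
Round 2 (k=43): L=92 R=237
Round 3 (k=24): L=237 R=99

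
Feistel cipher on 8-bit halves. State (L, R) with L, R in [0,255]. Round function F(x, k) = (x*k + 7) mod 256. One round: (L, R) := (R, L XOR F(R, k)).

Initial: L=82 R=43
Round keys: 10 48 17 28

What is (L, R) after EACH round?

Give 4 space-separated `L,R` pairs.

Answer: 43,231 231,124 124,164 164,139

Derivation:
Round 1 (k=10): L=43 R=231
Round 2 (k=48): L=231 R=124
Round 3 (k=17): L=124 R=164
Round 4 (k=28): L=164 R=139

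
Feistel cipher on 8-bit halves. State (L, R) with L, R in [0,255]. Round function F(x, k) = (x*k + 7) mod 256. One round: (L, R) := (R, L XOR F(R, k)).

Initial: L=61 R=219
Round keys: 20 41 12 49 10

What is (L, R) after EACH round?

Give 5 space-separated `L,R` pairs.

Round 1 (k=20): L=219 R=30
Round 2 (k=41): L=30 R=14
Round 3 (k=12): L=14 R=177
Round 4 (k=49): L=177 R=230
Round 5 (k=10): L=230 R=178

Answer: 219,30 30,14 14,177 177,230 230,178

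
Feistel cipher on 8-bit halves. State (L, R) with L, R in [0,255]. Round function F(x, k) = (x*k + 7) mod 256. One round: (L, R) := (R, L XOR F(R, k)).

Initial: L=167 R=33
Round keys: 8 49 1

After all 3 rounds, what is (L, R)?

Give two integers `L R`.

Round 1 (k=8): L=33 R=168
Round 2 (k=49): L=168 R=14
Round 3 (k=1): L=14 R=189

Answer: 14 189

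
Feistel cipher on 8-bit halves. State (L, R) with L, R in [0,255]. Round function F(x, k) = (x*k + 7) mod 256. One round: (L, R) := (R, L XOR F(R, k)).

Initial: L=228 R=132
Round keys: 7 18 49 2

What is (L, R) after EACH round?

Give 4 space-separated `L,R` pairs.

Round 1 (k=7): L=132 R=71
Round 2 (k=18): L=71 R=129
Round 3 (k=49): L=129 R=255
Round 4 (k=2): L=255 R=132

Answer: 132,71 71,129 129,255 255,132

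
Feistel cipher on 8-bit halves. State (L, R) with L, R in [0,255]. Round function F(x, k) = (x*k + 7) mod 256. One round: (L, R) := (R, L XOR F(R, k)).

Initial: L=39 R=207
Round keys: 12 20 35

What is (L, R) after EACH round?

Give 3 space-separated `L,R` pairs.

Answer: 207,156 156,248 248,115

Derivation:
Round 1 (k=12): L=207 R=156
Round 2 (k=20): L=156 R=248
Round 3 (k=35): L=248 R=115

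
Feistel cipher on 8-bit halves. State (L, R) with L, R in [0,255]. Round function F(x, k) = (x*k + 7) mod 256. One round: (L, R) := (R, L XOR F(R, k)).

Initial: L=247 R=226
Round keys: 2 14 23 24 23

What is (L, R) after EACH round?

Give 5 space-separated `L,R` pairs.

Answer: 226,60 60,173 173,174 174,250 250,211

Derivation:
Round 1 (k=2): L=226 R=60
Round 2 (k=14): L=60 R=173
Round 3 (k=23): L=173 R=174
Round 4 (k=24): L=174 R=250
Round 5 (k=23): L=250 R=211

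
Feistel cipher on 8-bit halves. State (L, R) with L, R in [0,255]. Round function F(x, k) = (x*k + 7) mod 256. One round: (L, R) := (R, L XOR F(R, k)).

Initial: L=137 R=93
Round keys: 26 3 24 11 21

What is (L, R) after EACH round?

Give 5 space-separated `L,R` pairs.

Answer: 93,240 240,138 138,7 7,222 222,58

Derivation:
Round 1 (k=26): L=93 R=240
Round 2 (k=3): L=240 R=138
Round 3 (k=24): L=138 R=7
Round 4 (k=11): L=7 R=222
Round 5 (k=21): L=222 R=58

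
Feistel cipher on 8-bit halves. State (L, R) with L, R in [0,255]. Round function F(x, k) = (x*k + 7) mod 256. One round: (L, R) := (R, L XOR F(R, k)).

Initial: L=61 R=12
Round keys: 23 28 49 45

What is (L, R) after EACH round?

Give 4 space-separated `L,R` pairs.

Answer: 12,38 38,35 35,156 156,80

Derivation:
Round 1 (k=23): L=12 R=38
Round 2 (k=28): L=38 R=35
Round 3 (k=49): L=35 R=156
Round 4 (k=45): L=156 R=80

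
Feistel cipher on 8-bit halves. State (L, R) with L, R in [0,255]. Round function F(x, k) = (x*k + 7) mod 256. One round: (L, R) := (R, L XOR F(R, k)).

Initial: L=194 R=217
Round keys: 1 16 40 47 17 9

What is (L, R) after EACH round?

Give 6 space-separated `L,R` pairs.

Round 1 (k=1): L=217 R=34
Round 2 (k=16): L=34 R=254
Round 3 (k=40): L=254 R=149
Round 4 (k=47): L=149 R=156
Round 5 (k=17): L=156 R=246
Round 6 (k=9): L=246 R=49

Answer: 217,34 34,254 254,149 149,156 156,246 246,49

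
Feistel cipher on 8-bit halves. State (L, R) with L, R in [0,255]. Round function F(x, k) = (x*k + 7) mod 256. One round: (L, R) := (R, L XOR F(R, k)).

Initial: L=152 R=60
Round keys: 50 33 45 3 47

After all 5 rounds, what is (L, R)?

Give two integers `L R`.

Round 1 (k=50): L=60 R=39
Round 2 (k=33): L=39 R=50
Round 3 (k=45): L=50 R=246
Round 4 (k=3): L=246 R=219
Round 5 (k=47): L=219 R=202

Answer: 219 202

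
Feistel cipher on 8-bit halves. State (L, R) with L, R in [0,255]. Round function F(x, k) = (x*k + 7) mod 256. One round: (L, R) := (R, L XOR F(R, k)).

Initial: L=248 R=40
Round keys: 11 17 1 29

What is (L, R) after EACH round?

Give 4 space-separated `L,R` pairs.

Answer: 40,71 71,150 150,218 218,47

Derivation:
Round 1 (k=11): L=40 R=71
Round 2 (k=17): L=71 R=150
Round 3 (k=1): L=150 R=218
Round 4 (k=29): L=218 R=47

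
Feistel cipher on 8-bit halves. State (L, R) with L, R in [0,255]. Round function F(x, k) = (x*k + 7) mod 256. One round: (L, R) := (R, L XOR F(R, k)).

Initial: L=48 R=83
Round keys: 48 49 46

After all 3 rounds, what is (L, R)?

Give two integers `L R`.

Answer: 173 186

Derivation:
Round 1 (k=48): L=83 R=167
Round 2 (k=49): L=167 R=173
Round 3 (k=46): L=173 R=186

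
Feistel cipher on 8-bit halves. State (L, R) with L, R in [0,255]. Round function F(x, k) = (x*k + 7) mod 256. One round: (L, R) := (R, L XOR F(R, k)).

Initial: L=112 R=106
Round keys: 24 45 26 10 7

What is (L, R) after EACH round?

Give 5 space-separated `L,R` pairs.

Round 1 (k=24): L=106 R=135
Round 2 (k=45): L=135 R=168
Round 3 (k=26): L=168 R=144
Round 4 (k=10): L=144 R=15
Round 5 (k=7): L=15 R=224

Answer: 106,135 135,168 168,144 144,15 15,224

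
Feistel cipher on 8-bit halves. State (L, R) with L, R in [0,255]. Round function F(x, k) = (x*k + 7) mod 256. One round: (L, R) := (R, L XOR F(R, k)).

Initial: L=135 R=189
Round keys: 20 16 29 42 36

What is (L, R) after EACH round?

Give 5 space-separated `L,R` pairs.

Answer: 189,76 76,122 122,149 149,3 3,230

Derivation:
Round 1 (k=20): L=189 R=76
Round 2 (k=16): L=76 R=122
Round 3 (k=29): L=122 R=149
Round 4 (k=42): L=149 R=3
Round 5 (k=36): L=3 R=230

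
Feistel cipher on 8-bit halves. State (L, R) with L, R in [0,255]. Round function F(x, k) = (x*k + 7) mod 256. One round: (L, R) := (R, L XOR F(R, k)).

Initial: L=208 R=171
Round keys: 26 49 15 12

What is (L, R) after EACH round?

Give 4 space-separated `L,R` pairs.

Answer: 171,181 181,7 7,197 197,68

Derivation:
Round 1 (k=26): L=171 R=181
Round 2 (k=49): L=181 R=7
Round 3 (k=15): L=7 R=197
Round 4 (k=12): L=197 R=68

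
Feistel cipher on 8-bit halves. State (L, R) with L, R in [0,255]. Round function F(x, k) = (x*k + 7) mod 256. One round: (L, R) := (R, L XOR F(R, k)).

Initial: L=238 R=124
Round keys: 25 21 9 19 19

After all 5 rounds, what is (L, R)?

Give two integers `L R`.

Round 1 (k=25): L=124 R=205
Round 2 (k=21): L=205 R=164
Round 3 (k=9): L=164 R=6
Round 4 (k=19): L=6 R=221
Round 5 (k=19): L=221 R=104

Answer: 221 104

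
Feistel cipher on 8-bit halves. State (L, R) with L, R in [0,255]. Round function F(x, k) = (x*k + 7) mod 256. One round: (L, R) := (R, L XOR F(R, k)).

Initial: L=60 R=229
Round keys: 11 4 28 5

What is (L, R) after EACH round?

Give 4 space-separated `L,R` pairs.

Answer: 229,226 226,106 106,125 125,18

Derivation:
Round 1 (k=11): L=229 R=226
Round 2 (k=4): L=226 R=106
Round 3 (k=28): L=106 R=125
Round 4 (k=5): L=125 R=18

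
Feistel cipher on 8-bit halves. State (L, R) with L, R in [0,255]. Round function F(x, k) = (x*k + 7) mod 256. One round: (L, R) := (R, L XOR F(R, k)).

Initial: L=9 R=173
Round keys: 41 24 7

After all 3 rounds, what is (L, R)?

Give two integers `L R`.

Answer: 82 240

Derivation:
Round 1 (k=41): L=173 R=181
Round 2 (k=24): L=181 R=82
Round 3 (k=7): L=82 R=240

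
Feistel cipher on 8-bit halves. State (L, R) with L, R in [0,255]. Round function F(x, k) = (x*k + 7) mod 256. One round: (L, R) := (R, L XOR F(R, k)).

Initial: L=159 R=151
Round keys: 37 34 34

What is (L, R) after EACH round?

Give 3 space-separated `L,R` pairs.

Round 1 (k=37): L=151 R=69
Round 2 (k=34): L=69 R=166
Round 3 (k=34): L=166 R=86

Answer: 151,69 69,166 166,86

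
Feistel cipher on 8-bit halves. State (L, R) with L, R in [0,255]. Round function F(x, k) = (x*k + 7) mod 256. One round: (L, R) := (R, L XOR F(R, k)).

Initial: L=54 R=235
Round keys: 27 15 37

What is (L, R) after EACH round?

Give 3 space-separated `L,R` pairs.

Round 1 (k=27): L=235 R=230
Round 2 (k=15): L=230 R=106
Round 3 (k=37): L=106 R=191

Answer: 235,230 230,106 106,191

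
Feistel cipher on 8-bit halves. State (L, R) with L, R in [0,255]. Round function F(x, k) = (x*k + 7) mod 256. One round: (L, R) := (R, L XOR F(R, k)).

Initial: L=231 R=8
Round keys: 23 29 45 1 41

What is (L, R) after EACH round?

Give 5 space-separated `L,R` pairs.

Answer: 8,88 88,247 247,42 42,198 198,151

Derivation:
Round 1 (k=23): L=8 R=88
Round 2 (k=29): L=88 R=247
Round 3 (k=45): L=247 R=42
Round 4 (k=1): L=42 R=198
Round 5 (k=41): L=198 R=151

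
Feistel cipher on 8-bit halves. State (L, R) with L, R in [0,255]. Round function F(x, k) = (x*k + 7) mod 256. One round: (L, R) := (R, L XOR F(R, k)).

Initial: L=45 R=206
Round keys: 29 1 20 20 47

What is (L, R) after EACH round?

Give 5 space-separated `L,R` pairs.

Round 1 (k=29): L=206 R=112
Round 2 (k=1): L=112 R=185
Round 3 (k=20): L=185 R=11
Round 4 (k=20): L=11 R=90
Round 5 (k=47): L=90 R=134

Answer: 206,112 112,185 185,11 11,90 90,134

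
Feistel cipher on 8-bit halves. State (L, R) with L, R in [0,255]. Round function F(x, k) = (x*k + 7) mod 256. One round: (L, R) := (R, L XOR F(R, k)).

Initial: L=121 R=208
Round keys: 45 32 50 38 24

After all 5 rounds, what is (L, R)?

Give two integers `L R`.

Round 1 (k=45): L=208 R=238
Round 2 (k=32): L=238 R=23
Round 3 (k=50): L=23 R=107
Round 4 (k=38): L=107 R=254
Round 5 (k=24): L=254 R=188

Answer: 254 188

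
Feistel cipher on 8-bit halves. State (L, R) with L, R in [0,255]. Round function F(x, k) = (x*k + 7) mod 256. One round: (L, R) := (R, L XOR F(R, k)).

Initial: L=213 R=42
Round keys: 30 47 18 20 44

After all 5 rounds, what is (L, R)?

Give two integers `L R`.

Round 1 (k=30): L=42 R=38
Round 2 (k=47): L=38 R=43
Round 3 (k=18): L=43 R=43
Round 4 (k=20): L=43 R=72
Round 5 (k=44): L=72 R=76

Answer: 72 76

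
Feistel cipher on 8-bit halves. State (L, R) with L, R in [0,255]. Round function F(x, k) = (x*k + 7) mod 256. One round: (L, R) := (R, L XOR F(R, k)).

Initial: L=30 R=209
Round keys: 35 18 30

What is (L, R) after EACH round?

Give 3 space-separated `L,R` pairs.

Answer: 209,132 132,158 158,15

Derivation:
Round 1 (k=35): L=209 R=132
Round 2 (k=18): L=132 R=158
Round 3 (k=30): L=158 R=15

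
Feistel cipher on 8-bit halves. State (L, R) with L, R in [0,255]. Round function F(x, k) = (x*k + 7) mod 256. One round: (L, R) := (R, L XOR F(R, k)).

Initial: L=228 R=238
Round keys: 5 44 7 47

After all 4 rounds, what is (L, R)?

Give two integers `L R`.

Answer: 59 161

Derivation:
Round 1 (k=5): L=238 R=73
Round 2 (k=44): L=73 R=125
Round 3 (k=7): L=125 R=59
Round 4 (k=47): L=59 R=161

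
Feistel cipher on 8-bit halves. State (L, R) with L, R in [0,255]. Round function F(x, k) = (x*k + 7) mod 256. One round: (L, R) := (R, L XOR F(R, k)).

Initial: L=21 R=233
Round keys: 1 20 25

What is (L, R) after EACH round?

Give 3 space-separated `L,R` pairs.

Answer: 233,229 229,2 2,220

Derivation:
Round 1 (k=1): L=233 R=229
Round 2 (k=20): L=229 R=2
Round 3 (k=25): L=2 R=220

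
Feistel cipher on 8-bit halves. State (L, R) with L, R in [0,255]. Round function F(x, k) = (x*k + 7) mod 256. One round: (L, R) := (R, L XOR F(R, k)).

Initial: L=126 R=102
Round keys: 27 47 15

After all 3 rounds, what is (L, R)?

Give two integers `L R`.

Round 1 (k=27): L=102 R=183
Round 2 (k=47): L=183 R=198
Round 3 (k=15): L=198 R=22

Answer: 198 22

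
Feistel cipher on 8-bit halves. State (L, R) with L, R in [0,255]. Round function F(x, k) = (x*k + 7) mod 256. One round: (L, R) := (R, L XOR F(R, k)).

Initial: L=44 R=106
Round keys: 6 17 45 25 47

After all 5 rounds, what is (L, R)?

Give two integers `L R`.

Round 1 (k=6): L=106 R=175
Round 2 (k=17): L=175 R=204
Round 3 (k=45): L=204 R=76
Round 4 (k=25): L=76 R=191
Round 5 (k=47): L=191 R=84

Answer: 191 84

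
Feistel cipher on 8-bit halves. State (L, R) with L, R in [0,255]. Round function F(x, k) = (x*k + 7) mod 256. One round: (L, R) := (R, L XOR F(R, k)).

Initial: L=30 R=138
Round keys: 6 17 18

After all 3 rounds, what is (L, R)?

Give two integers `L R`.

Round 1 (k=6): L=138 R=93
Round 2 (k=17): L=93 R=190
Round 3 (k=18): L=190 R=62

Answer: 190 62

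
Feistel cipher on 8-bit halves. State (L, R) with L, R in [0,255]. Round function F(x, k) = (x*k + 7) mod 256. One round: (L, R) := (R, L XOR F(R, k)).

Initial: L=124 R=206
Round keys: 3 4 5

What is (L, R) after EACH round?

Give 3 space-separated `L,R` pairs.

Round 1 (k=3): L=206 R=13
Round 2 (k=4): L=13 R=245
Round 3 (k=5): L=245 R=221

Answer: 206,13 13,245 245,221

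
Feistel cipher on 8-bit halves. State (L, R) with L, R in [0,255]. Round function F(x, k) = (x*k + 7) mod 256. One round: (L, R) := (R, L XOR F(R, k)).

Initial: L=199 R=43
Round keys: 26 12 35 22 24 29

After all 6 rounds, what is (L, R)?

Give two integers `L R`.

Answer: 222 132

Derivation:
Round 1 (k=26): L=43 R=162
Round 2 (k=12): L=162 R=180
Round 3 (k=35): L=180 R=1
Round 4 (k=22): L=1 R=169
Round 5 (k=24): L=169 R=222
Round 6 (k=29): L=222 R=132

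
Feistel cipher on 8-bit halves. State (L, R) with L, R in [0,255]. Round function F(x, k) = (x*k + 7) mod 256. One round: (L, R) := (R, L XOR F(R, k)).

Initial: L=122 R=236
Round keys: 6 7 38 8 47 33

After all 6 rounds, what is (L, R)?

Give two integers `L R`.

Answer: 168 14

Derivation:
Round 1 (k=6): L=236 R=245
Round 2 (k=7): L=245 R=86
Round 3 (k=38): L=86 R=62
Round 4 (k=8): L=62 R=161
Round 5 (k=47): L=161 R=168
Round 6 (k=33): L=168 R=14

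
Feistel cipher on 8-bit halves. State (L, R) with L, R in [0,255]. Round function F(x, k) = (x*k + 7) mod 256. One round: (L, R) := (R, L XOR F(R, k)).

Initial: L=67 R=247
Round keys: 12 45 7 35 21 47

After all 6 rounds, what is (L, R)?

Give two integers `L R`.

Round 1 (k=12): L=247 R=216
Round 2 (k=45): L=216 R=8
Round 3 (k=7): L=8 R=231
Round 4 (k=35): L=231 R=148
Round 5 (k=21): L=148 R=204
Round 6 (k=47): L=204 R=239

Answer: 204 239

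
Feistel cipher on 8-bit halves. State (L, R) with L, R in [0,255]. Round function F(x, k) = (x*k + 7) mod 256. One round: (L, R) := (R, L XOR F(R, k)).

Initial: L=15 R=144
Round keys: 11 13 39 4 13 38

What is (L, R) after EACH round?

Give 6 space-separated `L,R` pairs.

Answer: 144,56 56,79 79,40 40,232 232,231 231,185

Derivation:
Round 1 (k=11): L=144 R=56
Round 2 (k=13): L=56 R=79
Round 3 (k=39): L=79 R=40
Round 4 (k=4): L=40 R=232
Round 5 (k=13): L=232 R=231
Round 6 (k=38): L=231 R=185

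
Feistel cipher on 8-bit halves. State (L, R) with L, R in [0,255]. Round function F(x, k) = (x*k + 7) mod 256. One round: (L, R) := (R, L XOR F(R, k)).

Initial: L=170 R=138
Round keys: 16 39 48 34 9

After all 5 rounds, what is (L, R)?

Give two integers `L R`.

Round 1 (k=16): L=138 R=13
Round 2 (k=39): L=13 R=136
Round 3 (k=48): L=136 R=138
Round 4 (k=34): L=138 R=211
Round 5 (k=9): L=211 R=248

Answer: 211 248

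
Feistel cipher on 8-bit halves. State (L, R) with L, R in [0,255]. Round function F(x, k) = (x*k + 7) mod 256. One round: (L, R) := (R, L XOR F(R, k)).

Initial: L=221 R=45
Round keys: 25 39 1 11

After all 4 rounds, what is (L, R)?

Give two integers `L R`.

Answer: 107 115

Derivation:
Round 1 (k=25): L=45 R=177
Round 2 (k=39): L=177 R=211
Round 3 (k=1): L=211 R=107
Round 4 (k=11): L=107 R=115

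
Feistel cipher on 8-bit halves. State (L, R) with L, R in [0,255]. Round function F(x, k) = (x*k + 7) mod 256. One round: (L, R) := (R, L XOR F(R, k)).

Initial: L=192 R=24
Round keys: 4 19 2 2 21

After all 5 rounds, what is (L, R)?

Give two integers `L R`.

Answer: 227 238

Derivation:
Round 1 (k=4): L=24 R=167
Round 2 (k=19): L=167 R=116
Round 3 (k=2): L=116 R=72
Round 4 (k=2): L=72 R=227
Round 5 (k=21): L=227 R=238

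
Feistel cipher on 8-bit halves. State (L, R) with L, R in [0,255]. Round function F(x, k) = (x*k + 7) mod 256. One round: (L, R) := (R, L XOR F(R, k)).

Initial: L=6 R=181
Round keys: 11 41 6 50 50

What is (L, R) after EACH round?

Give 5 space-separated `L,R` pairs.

Answer: 181,200 200,186 186,171 171,215 215,174

Derivation:
Round 1 (k=11): L=181 R=200
Round 2 (k=41): L=200 R=186
Round 3 (k=6): L=186 R=171
Round 4 (k=50): L=171 R=215
Round 5 (k=50): L=215 R=174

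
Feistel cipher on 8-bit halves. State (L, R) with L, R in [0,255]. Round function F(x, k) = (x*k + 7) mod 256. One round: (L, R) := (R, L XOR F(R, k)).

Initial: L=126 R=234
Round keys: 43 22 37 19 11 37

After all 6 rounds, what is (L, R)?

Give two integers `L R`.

Round 1 (k=43): L=234 R=43
Round 2 (k=22): L=43 R=83
Round 3 (k=37): L=83 R=45
Round 4 (k=19): L=45 R=13
Round 5 (k=11): L=13 R=187
Round 6 (k=37): L=187 R=3

Answer: 187 3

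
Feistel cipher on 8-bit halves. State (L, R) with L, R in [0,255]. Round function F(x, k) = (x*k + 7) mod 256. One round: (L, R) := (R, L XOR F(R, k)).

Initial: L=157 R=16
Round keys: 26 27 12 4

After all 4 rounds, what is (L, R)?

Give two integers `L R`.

Answer: 185 222

Derivation:
Round 1 (k=26): L=16 R=58
Round 2 (k=27): L=58 R=53
Round 3 (k=12): L=53 R=185
Round 4 (k=4): L=185 R=222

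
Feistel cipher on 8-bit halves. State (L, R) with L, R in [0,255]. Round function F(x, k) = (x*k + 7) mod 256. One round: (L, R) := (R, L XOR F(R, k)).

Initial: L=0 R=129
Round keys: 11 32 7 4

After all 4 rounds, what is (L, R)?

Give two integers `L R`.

Answer: 227 85

Derivation:
Round 1 (k=11): L=129 R=146
Round 2 (k=32): L=146 R=198
Round 3 (k=7): L=198 R=227
Round 4 (k=4): L=227 R=85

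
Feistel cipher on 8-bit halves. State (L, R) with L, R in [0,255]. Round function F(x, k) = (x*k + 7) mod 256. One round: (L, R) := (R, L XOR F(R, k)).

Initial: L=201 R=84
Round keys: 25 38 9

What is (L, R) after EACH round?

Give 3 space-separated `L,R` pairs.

Answer: 84,242 242,167 167,20

Derivation:
Round 1 (k=25): L=84 R=242
Round 2 (k=38): L=242 R=167
Round 3 (k=9): L=167 R=20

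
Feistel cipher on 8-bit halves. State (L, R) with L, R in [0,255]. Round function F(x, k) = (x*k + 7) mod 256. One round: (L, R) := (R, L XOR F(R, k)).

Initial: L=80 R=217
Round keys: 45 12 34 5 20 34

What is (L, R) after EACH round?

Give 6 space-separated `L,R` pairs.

Answer: 217,124 124,14 14,159 159,44 44,232 232,251

Derivation:
Round 1 (k=45): L=217 R=124
Round 2 (k=12): L=124 R=14
Round 3 (k=34): L=14 R=159
Round 4 (k=5): L=159 R=44
Round 5 (k=20): L=44 R=232
Round 6 (k=34): L=232 R=251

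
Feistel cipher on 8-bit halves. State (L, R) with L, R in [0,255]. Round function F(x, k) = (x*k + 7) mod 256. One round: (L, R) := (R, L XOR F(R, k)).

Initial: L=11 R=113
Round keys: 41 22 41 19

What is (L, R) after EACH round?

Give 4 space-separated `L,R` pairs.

Answer: 113,43 43,200 200,36 36,123

Derivation:
Round 1 (k=41): L=113 R=43
Round 2 (k=22): L=43 R=200
Round 3 (k=41): L=200 R=36
Round 4 (k=19): L=36 R=123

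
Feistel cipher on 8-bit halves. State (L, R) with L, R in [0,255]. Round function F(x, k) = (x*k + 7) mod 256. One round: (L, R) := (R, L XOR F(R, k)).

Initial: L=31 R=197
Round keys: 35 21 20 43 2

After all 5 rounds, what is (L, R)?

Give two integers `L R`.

Round 1 (k=35): L=197 R=233
Round 2 (k=21): L=233 R=225
Round 3 (k=20): L=225 R=114
Round 4 (k=43): L=114 R=204
Round 5 (k=2): L=204 R=237

Answer: 204 237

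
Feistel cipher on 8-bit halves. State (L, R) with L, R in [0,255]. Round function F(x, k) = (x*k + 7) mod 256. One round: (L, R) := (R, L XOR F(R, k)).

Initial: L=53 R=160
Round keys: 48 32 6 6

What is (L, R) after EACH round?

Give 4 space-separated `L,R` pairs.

Answer: 160,50 50,231 231,67 67,126

Derivation:
Round 1 (k=48): L=160 R=50
Round 2 (k=32): L=50 R=231
Round 3 (k=6): L=231 R=67
Round 4 (k=6): L=67 R=126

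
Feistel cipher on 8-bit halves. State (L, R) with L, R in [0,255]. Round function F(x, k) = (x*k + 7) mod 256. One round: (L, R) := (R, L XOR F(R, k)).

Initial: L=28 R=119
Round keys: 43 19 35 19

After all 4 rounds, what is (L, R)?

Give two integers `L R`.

Round 1 (k=43): L=119 R=24
Round 2 (k=19): L=24 R=184
Round 3 (k=35): L=184 R=55
Round 4 (k=19): L=55 R=164

Answer: 55 164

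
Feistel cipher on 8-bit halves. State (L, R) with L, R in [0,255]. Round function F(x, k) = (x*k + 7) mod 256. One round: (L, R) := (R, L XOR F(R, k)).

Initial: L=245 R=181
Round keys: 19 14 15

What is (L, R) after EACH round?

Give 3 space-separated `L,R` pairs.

Answer: 181,131 131,132 132,64

Derivation:
Round 1 (k=19): L=181 R=131
Round 2 (k=14): L=131 R=132
Round 3 (k=15): L=132 R=64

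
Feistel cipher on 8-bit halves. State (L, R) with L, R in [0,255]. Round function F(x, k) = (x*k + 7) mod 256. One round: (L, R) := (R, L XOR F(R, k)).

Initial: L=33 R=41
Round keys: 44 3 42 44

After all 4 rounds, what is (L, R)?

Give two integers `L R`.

Answer: 189 55

Derivation:
Round 1 (k=44): L=41 R=50
Round 2 (k=3): L=50 R=180
Round 3 (k=42): L=180 R=189
Round 4 (k=44): L=189 R=55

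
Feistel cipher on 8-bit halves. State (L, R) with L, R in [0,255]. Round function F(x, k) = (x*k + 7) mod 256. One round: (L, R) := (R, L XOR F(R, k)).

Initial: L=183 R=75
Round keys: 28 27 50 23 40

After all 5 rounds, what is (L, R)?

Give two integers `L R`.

Round 1 (k=28): L=75 R=140
Round 2 (k=27): L=140 R=128
Round 3 (k=50): L=128 R=139
Round 4 (k=23): L=139 R=4
Round 5 (k=40): L=4 R=44

Answer: 4 44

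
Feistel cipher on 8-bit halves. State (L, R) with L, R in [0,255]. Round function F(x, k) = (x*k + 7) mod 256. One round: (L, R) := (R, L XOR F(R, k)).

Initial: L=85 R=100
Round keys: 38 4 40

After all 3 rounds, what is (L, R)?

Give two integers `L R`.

Round 1 (k=38): L=100 R=138
Round 2 (k=4): L=138 R=75
Round 3 (k=40): L=75 R=53

Answer: 75 53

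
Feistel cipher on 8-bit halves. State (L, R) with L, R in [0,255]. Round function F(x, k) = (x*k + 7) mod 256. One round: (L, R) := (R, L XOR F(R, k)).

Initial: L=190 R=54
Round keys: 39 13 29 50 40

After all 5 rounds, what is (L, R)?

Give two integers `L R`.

Answer: 51 35

Derivation:
Round 1 (k=39): L=54 R=255
Round 2 (k=13): L=255 R=204
Round 3 (k=29): L=204 R=220
Round 4 (k=50): L=220 R=51
Round 5 (k=40): L=51 R=35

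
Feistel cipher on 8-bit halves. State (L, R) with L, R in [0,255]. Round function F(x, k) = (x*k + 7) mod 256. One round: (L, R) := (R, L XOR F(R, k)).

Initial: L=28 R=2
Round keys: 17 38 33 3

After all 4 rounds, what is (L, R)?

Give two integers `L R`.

Answer: 251 31

Derivation:
Round 1 (k=17): L=2 R=53
Round 2 (k=38): L=53 R=231
Round 3 (k=33): L=231 R=251
Round 4 (k=3): L=251 R=31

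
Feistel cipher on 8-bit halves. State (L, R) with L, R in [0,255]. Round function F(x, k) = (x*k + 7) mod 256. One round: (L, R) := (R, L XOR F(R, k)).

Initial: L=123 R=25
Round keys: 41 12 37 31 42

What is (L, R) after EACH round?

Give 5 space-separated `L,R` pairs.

Round 1 (k=41): L=25 R=115
Round 2 (k=12): L=115 R=114
Round 3 (k=37): L=114 R=242
Round 4 (k=31): L=242 R=39
Round 5 (k=42): L=39 R=159

Answer: 25,115 115,114 114,242 242,39 39,159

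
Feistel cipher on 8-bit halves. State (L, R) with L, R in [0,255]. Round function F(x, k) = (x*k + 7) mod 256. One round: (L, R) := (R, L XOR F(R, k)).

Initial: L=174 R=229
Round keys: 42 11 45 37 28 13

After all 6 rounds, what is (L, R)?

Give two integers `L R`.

Answer: 136 152

Derivation:
Round 1 (k=42): L=229 R=55
Round 2 (k=11): L=55 R=129
Round 3 (k=45): L=129 R=131
Round 4 (k=37): L=131 R=119
Round 5 (k=28): L=119 R=136
Round 6 (k=13): L=136 R=152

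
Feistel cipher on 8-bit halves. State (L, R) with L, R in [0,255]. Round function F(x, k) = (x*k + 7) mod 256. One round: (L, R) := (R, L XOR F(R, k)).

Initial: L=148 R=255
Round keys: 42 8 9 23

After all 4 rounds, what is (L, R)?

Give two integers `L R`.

Round 1 (k=42): L=255 R=73
Round 2 (k=8): L=73 R=176
Round 3 (k=9): L=176 R=126
Round 4 (k=23): L=126 R=233

Answer: 126 233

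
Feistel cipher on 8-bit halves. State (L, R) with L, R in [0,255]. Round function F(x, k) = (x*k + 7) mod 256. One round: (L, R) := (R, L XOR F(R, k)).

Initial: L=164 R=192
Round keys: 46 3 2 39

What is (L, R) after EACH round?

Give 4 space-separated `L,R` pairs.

Round 1 (k=46): L=192 R=35
Round 2 (k=3): L=35 R=176
Round 3 (k=2): L=176 R=68
Round 4 (k=39): L=68 R=211

Answer: 192,35 35,176 176,68 68,211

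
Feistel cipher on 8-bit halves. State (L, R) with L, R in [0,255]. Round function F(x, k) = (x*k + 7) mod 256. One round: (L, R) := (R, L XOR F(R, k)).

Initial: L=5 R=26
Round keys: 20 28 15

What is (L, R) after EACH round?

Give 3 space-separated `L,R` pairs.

Answer: 26,10 10,5 5,88

Derivation:
Round 1 (k=20): L=26 R=10
Round 2 (k=28): L=10 R=5
Round 3 (k=15): L=5 R=88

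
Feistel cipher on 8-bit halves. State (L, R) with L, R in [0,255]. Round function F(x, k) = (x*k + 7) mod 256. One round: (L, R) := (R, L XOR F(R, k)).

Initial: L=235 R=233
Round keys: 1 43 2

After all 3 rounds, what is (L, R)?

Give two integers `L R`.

Answer: 121 226

Derivation:
Round 1 (k=1): L=233 R=27
Round 2 (k=43): L=27 R=121
Round 3 (k=2): L=121 R=226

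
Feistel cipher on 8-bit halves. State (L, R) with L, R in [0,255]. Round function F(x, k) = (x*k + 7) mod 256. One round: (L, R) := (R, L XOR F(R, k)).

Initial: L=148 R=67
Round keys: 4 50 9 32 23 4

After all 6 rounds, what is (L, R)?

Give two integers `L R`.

Answer: 100 246

Derivation:
Round 1 (k=4): L=67 R=135
Round 2 (k=50): L=135 R=38
Round 3 (k=9): L=38 R=218
Round 4 (k=32): L=218 R=97
Round 5 (k=23): L=97 R=100
Round 6 (k=4): L=100 R=246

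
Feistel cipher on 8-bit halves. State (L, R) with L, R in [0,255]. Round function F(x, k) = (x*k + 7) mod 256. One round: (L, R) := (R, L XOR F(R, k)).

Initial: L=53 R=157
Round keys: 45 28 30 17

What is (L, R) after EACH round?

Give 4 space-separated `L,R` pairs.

Round 1 (k=45): L=157 R=149
Round 2 (k=28): L=149 R=206
Round 3 (k=30): L=206 R=190
Round 4 (k=17): L=190 R=107

Answer: 157,149 149,206 206,190 190,107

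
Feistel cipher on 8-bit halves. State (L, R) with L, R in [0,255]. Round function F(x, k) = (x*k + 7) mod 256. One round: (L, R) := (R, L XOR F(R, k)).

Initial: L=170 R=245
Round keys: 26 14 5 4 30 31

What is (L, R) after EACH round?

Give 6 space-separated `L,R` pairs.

Round 1 (k=26): L=245 R=67
Round 2 (k=14): L=67 R=68
Round 3 (k=5): L=68 R=24
Round 4 (k=4): L=24 R=35
Round 5 (k=30): L=35 R=57
Round 6 (k=31): L=57 R=205

Answer: 245,67 67,68 68,24 24,35 35,57 57,205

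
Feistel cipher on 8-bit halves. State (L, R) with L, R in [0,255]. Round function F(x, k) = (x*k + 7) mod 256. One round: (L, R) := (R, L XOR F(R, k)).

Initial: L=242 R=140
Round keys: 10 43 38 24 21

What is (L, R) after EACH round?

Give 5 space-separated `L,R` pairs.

Answer: 140,141 141,58 58,46 46,109 109,214

Derivation:
Round 1 (k=10): L=140 R=141
Round 2 (k=43): L=141 R=58
Round 3 (k=38): L=58 R=46
Round 4 (k=24): L=46 R=109
Round 5 (k=21): L=109 R=214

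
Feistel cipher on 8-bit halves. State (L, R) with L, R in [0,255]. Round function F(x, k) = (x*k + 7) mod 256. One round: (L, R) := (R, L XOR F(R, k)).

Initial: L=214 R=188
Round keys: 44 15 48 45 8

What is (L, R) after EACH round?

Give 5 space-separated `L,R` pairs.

Round 1 (k=44): L=188 R=129
Round 2 (k=15): L=129 R=42
Round 3 (k=48): L=42 R=102
Round 4 (k=45): L=102 R=223
Round 5 (k=8): L=223 R=153

Answer: 188,129 129,42 42,102 102,223 223,153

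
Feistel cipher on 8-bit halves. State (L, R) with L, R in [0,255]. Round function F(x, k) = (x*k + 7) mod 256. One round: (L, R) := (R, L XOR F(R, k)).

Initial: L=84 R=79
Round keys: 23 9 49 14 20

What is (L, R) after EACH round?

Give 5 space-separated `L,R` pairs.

Round 1 (k=23): L=79 R=116
Round 2 (k=9): L=116 R=84
Round 3 (k=49): L=84 R=111
Round 4 (k=14): L=111 R=77
Round 5 (k=20): L=77 R=100

Answer: 79,116 116,84 84,111 111,77 77,100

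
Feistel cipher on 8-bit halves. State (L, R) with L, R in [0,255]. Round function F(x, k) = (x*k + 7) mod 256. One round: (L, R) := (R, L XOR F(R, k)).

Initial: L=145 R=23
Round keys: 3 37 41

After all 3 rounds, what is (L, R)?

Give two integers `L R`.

Answer: 239 147

Derivation:
Round 1 (k=3): L=23 R=221
Round 2 (k=37): L=221 R=239
Round 3 (k=41): L=239 R=147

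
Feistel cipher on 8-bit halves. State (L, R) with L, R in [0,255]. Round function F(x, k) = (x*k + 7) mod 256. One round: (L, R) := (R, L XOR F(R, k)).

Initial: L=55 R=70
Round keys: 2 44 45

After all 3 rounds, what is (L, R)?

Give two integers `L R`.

Answer: 113 64

Derivation:
Round 1 (k=2): L=70 R=164
Round 2 (k=44): L=164 R=113
Round 3 (k=45): L=113 R=64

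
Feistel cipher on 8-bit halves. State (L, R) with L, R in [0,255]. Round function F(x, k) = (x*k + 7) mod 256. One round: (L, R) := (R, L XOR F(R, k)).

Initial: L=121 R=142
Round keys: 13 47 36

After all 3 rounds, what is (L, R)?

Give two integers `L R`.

Round 1 (k=13): L=142 R=68
Round 2 (k=47): L=68 R=13
Round 3 (k=36): L=13 R=159

Answer: 13 159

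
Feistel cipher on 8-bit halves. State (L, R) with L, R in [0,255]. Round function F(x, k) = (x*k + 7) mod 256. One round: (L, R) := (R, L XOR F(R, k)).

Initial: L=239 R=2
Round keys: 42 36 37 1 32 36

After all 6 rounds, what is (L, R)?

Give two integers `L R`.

Round 1 (k=42): L=2 R=180
Round 2 (k=36): L=180 R=85
Round 3 (k=37): L=85 R=228
Round 4 (k=1): L=228 R=190
Round 5 (k=32): L=190 R=35
Round 6 (k=36): L=35 R=77

Answer: 35 77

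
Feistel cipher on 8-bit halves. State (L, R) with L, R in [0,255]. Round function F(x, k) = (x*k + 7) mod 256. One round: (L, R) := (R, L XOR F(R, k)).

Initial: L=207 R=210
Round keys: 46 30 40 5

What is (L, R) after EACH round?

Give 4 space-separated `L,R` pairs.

Round 1 (k=46): L=210 R=12
Round 2 (k=30): L=12 R=189
Round 3 (k=40): L=189 R=131
Round 4 (k=5): L=131 R=43

Answer: 210,12 12,189 189,131 131,43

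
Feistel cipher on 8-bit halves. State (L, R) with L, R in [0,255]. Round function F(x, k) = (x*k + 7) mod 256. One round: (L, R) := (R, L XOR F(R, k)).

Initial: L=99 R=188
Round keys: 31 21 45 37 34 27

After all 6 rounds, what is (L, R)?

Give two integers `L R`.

Round 1 (k=31): L=188 R=168
Round 2 (k=21): L=168 R=115
Round 3 (k=45): L=115 R=150
Round 4 (k=37): L=150 R=198
Round 5 (k=34): L=198 R=197
Round 6 (k=27): L=197 R=8

Answer: 197 8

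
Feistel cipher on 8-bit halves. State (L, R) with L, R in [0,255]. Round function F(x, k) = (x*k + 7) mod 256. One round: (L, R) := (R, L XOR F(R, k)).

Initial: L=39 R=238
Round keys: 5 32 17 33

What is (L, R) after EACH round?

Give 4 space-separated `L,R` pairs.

Round 1 (k=5): L=238 R=138
Round 2 (k=32): L=138 R=169
Round 3 (k=17): L=169 R=202
Round 4 (k=33): L=202 R=184

Answer: 238,138 138,169 169,202 202,184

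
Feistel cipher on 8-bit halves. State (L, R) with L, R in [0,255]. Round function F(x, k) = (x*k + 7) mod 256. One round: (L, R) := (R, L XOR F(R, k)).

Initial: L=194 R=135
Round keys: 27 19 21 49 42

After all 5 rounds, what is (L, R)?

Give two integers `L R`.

Round 1 (k=27): L=135 R=134
Round 2 (k=19): L=134 R=126
Round 3 (k=21): L=126 R=219
Round 4 (k=49): L=219 R=140
Round 5 (k=42): L=140 R=36

Answer: 140 36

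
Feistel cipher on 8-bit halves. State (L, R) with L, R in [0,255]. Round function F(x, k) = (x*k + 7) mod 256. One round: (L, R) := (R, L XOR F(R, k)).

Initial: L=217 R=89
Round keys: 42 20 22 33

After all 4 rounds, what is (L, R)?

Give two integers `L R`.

Round 1 (k=42): L=89 R=120
Round 2 (k=20): L=120 R=62
Round 3 (k=22): L=62 R=35
Round 4 (k=33): L=35 R=180

Answer: 35 180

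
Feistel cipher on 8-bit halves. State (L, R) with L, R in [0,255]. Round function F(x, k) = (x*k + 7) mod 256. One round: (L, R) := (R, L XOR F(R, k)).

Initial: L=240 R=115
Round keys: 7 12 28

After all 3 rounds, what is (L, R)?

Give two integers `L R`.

Round 1 (k=7): L=115 R=220
Round 2 (k=12): L=220 R=36
Round 3 (k=28): L=36 R=43

Answer: 36 43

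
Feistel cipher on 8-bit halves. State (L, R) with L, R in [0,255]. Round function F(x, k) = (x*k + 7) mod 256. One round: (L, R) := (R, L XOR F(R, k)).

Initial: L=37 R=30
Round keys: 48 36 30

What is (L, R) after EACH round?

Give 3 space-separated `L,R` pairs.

Answer: 30,130 130,81 81,7

Derivation:
Round 1 (k=48): L=30 R=130
Round 2 (k=36): L=130 R=81
Round 3 (k=30): L=81 R=7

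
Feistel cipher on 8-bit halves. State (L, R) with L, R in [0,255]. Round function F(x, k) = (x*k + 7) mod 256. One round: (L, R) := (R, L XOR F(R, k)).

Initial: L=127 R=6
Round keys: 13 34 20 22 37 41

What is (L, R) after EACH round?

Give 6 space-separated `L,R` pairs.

Answer: 6,42 42,157 157,97 97,192 192,166 166,93

Derivation:
Round 1 (k=13): L=6 R=42
Round 2 (k=34): L=42 R=157
Round 3 (k=20): L=157 R=97
Round 4 (k=22): L=97 R=192
Round 5 (k=37): L=192 R=166
Round 6 (k=41): L=166 R=93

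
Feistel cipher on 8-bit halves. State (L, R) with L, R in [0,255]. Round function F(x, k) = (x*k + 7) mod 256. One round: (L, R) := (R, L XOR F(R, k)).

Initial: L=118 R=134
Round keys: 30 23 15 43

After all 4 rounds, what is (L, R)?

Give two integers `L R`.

Answer: 158 101

Derivation:
Round 1 (k=30): L=134 R=205
Round 2 (k=23): L=205 R=244
Round 3 (k=15): L=244 R=158
Round 4 (k=43): L=158 R=101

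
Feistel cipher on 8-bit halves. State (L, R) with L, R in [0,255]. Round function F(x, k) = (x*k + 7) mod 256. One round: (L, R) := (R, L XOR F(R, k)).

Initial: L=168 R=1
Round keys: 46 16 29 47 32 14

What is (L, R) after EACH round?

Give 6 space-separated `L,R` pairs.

Answer: 1,157 157,214 214,216 216,121 121,255 255,128

Derivation:
Round 1 (k=46): L=1 R=157
Round 2 (k=16): L=157 R=214
Round 3 (k=29): L=214 R=216
Round 4 (k=47): L=216 R=121
Round 5 (k=32): L=121 R=255
Round 6 (k=14): L=255 R=128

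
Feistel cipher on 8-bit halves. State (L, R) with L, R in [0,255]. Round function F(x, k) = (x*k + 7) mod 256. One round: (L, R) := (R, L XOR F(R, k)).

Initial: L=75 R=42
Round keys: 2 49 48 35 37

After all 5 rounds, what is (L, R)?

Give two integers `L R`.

Answer: 33 171

Derivation:
Round 1 (k=2): L=42 R=16
Round 2 (k=49): L=16 R=61
Round 3 (k=48): L=61 R=103
Round 4 (k=35): L=103 R=33
Round 5 (k=37): L=33 R=171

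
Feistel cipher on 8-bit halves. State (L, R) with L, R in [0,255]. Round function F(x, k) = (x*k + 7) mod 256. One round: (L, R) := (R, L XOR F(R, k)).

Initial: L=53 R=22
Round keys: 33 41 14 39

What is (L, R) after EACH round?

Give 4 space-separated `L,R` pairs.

Round 1 (k=33): L=22 R=232
Round 2 (k=41): L=232 R=57
Round 3 (k=14): L=57 R=205
Round 4 (k=39): L=205 R=123

Answer: 22,232 232,57 57,205 205,123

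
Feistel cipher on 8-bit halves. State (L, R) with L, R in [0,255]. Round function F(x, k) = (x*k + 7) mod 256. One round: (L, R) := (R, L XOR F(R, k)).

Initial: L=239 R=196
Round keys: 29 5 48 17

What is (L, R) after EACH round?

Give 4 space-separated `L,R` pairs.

Answer: 196,212 212,239 239,3 3,213

Derivation:
Round 1 (k=29): L=196 R=212
Round 2 (k=5): L=212 R=239
Round 3 (k=48): L=239 R=3
Round 4 (k=17): L=3 R=213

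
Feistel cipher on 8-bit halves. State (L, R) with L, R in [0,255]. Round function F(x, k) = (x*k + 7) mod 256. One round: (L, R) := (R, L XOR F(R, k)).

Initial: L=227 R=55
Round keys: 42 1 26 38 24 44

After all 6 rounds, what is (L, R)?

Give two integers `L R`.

Answer: 250 152

Derivation:
Round 1 (k=42): L=55 R=238
Round 2 (k=1): L=238 R=194
Round 3 (k=26): L=194 R=85
Round 4 (k=38): L=85 R=103
Round 5 (k=24): L=103 R=250
Round 6 (k=44): L=250 R=152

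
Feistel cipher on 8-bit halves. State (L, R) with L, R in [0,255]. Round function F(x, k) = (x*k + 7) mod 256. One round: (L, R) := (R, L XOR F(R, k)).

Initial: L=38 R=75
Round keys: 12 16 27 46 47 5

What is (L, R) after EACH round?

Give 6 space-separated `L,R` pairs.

Round 1 (k=12): L=75 R=173
Round 2 (k=16): L=173 R=156
Round 3 (k=27): L=156 R=214
Round 4 (k=46): L=214 R=231
Round 5 (k=47): L=231 R=166
Round 6 (k=5): L=166 R=162

Answer: 75,173 173,156 156,214 214,231 231,166 166,162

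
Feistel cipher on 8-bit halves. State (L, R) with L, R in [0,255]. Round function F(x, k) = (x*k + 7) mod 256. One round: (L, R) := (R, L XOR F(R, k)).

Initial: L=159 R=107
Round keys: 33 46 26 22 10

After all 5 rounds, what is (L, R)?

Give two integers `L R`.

Round 1 (k=33): L=107 R=77
Round 2 (k=46): L=77 R=182
Round 3 (k=26): L=182 R=206
Round 4 (k=22): L=206 R=13
Round 5 (k=10): L=13 R=71

Answer: 13 71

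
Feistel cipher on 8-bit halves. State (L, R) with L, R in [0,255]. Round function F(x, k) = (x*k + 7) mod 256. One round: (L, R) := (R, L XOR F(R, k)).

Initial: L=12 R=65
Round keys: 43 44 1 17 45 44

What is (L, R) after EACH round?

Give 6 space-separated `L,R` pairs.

Answer: 65,254 254,238 238,11 11,44 44,200 200,75

Derivation:
Round 1 (k=43): L=65 R=254
Round 2 (k=44): L=254 R=238
Round 3 (k=1): L=238 R=11
Round 4 (k=17): L=11 R=44
Round 5 (k=45): L=44 R=200
Round 6 (k=44): L=200 R=75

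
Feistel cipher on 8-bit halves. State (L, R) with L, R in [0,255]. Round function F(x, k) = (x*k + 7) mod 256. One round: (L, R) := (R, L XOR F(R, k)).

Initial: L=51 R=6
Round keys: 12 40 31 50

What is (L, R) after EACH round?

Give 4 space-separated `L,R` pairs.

Round 1 (k=12): L=6 R=124
Round 2 (k=40): L=124 R=97
Round 3 (k=31): L=97 R=186
Round 4 (k=50): L=186 R=58

Answer: 6,124 124,97 97,186 186,58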